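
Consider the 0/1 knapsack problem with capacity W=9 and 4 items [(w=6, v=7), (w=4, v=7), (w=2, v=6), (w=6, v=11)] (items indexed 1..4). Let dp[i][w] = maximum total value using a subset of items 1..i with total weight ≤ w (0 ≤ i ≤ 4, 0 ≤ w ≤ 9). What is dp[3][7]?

13

i\w   0   1   2   3   4   5   6   7   8   9
  0   0   0   0   0   0   0   0   0   0   0
  1   0   0   0   0   0   0   7   7   7   7
  2   0   0   0   0   7   7   7   7   7   7
  3   0   0   6   6   7   7  13  13  13  13
  4   0   0   6   6   7   7  13  13  17  17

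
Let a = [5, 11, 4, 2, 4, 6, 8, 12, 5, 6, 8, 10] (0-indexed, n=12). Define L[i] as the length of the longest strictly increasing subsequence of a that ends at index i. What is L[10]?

   i    0    1    2    3    4    5    6    7    8    9   10   11
a[i]    5   11    4    2    4    6    8   12    5    6    8   10
L[i]    1    2    1    1    2    3    4    5    3    4    5    6

5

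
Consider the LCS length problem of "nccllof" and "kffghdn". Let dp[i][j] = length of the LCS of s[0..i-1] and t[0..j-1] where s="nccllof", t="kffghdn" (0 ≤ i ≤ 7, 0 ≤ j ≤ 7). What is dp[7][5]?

1

   ''  k  f  f  g  h  d  n
''  0  0  0  0  0  0  0  0
 n  0  0  0  0  0  0  0  1
 c  0  0  0  0  0  0  0  1
 c  0  0  0  0  0  0  0  1
 l  0  0  0  0  0  0  0  1
 l  0  0  0  0  0  0  0  1
 o  0  0  0  0  0  0  0  1
 f  0  0  1  1  1  1  1  1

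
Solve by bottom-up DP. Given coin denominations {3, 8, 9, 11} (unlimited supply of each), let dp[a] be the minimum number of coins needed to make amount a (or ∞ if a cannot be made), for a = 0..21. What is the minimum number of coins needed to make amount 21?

3

 a  0  1  2  3  4  5  6  7  8  9 10 11 12 13 14 15 16 17 18 19 20 21
dp  0  -  -  1  -  -  2  -  1  1  -  1  2  -  2  3  2  2  2  2  2  3
(- denotes ∞ / unreachable)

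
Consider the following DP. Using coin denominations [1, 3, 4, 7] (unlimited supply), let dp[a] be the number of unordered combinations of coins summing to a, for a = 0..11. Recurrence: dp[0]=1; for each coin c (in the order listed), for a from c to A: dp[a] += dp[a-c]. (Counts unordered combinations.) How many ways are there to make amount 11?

12

after  coin     0     1     2     3     4     5     6     7     8     9    10    11
          1     1     1     1     1     1     1     1     1     1     1     1     1
          3     1     1     1     2     2     2     3     3     3     4     4     4
          4     1     1     1     2     3     3     4     5     6     7     8     9
          7     1     1     1     2     3     3     4     6     7     8    10    12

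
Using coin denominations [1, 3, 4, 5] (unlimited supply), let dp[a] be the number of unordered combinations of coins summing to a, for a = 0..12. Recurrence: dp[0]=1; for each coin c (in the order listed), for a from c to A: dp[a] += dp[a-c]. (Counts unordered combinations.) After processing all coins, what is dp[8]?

after  coin     0     1     2     3     4     5     6     7     8     9    10    11    12
          1     1     1     1     1     1     1     1     1     1     1     1     1     1
          3     1     1     1     2     2     2     3     3     3     4     4     4     5
          4     1     1     1     2     3     3     4     5     6     7     8     9    11
          5     1     1     1     2     3     4     5     6     8    10    12    14    17

8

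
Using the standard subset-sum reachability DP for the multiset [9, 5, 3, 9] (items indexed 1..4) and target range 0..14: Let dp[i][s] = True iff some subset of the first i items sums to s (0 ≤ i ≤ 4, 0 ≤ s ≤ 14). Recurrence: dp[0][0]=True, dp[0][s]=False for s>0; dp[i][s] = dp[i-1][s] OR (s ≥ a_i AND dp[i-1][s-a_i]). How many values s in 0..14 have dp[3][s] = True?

7

i\s   0   1   2   3   4   5   6   7   8   9  10  11  12  13  14
  0   T   F   F   F   F   F   F   F   F   F   F   F   F   F   F
  1   T   F   F   F   F   F   F   F   F   T   F   F   F   F   F
  2   T   F   F   F   F   T   F   F   F   T   F   F   F   F   T
  3   T   F   F   T   F   T   F   F   T   T   F   F   T   F   T
  4   T   F   F   T   F   T   F   F   T   T   F   F   T   F   T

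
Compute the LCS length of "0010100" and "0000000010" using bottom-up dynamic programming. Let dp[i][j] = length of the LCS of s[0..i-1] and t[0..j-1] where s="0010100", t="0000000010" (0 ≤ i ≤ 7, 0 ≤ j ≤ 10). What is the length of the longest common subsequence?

5

   ''  0  0  0  0  0  0  0  0  1  0
''  0  0  0  0  0  0  0  0  0  0  0
 0  0  1  1  1  1  1  1  1  1  1  1
 0  0  1  2  2  2  2  2  2  2  2  2
 1  0  1  2  2  2  2  2  2  2  3  3
 0  0  1  2  3  3  3  3  3  3  3  4
 1  0  1  2  3  3  3  3  3  3  4  4
 0  0  1  2  3  4  4  4  4  4  4  5
 0  0  1  2  3  4  5  5  5  5  5  5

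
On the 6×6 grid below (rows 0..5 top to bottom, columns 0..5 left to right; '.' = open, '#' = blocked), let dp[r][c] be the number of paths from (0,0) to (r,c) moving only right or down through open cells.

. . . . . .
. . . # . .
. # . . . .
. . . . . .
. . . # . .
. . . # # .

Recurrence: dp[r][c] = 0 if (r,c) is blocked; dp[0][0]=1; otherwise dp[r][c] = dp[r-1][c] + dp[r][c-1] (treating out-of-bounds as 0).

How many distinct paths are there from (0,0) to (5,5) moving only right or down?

r\c   0   1   2   3   4   5
  0   1   1   1   1   1   1
  1   1   2   3   0   1   2
  2   1   0   3   3   4   6
  3   1   1   4   7  11  17
  4   1   2   6   0  11  28
  5   1   3   9   0   0  28

28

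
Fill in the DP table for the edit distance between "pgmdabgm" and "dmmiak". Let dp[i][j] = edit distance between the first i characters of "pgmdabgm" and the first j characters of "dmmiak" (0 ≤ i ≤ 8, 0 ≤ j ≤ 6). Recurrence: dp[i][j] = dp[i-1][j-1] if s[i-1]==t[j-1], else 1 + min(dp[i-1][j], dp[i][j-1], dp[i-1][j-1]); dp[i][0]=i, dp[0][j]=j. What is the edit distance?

6

   ''  d  m  m  i  a  k
''  0  1  2  3  4  5  6
 p  1  1  2  3  4  5  6
 g  2  2  2  3  4  5  6
 m  3  3  2  2  3  4  5
 d  4  3  3  3  3  4  5
 a  5  4  4  4  4  3  4
 b  6  5  5  5  5  4  4
 g  7  6  6  6  6  5  5
 m  8  7  6  6  7  6  6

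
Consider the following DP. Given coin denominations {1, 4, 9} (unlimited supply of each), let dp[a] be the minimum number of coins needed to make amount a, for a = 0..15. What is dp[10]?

 a  0  1  2  3  4  5  6  7  8  9 10 11 12 13 14 15
dp  0  1  2  3  1  2  3  4  2  1  2  3  3  2  3  4

2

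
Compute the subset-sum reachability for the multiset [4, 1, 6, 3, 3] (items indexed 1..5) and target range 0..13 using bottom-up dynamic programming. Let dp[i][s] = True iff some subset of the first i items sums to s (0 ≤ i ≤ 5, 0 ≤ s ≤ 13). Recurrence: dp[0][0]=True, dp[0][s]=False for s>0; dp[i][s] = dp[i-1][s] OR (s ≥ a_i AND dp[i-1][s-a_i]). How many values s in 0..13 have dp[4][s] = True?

i\s   0   1   2   3   4   5   6   7   8   9  10  11  12  13
  0   T   F   F   F   F   F   F   F   F   F   F   F   F   F
  1   T   F   F   F   T   F   F   F   F   F   F   F   F   F
  2   T   T   F   F   T   T   F   F   F   F   F   F   F   F
  3   T   T   F   F   T   T   T   T   F   F   T   T   F   F
  4   T   T   F   T   T   T   T   T   T   T   T   T   F   T
  5   T   T   F   T   T   T   T   T   T   T   T   T   T   T

12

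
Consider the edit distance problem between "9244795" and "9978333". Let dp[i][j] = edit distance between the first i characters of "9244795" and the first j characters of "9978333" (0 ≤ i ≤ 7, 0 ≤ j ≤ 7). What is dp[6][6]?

   ''  9  9  7  8  3  3  3
''  0  1  2  3  4  5  6  7
 9  1  0  1  2  3  4  5  6
 2  2  1  1  2  3  4  5  6
 4  3  2  2  2  3  4  5  6
 4  4  3  3  3  3  4  5  6
 7  5  4  4  3  4  4  5  6
 9  6  5  4  4  4  5  5  6
 5  7  6  5  5  5  5  6  6

5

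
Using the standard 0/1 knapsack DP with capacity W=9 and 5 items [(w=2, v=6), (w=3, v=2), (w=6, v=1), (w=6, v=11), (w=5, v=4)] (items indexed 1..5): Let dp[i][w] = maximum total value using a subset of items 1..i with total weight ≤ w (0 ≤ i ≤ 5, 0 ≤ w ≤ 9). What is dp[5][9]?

i\w   0   1   2   3   4   5   6   7   8   9
  0   0   0   0   0   0   0   0   0   0   0
  1   0   0   6   6   6   6   6   6   6   6
  2   0   0   6   6   6   8   8   8   8   8
  3   0   0   6   6   6   8   8   8   8   8
  4   0   0   6   6   6   8  11  11  17  17
  5   0   0   6   6   6   8  11  11  17  17

17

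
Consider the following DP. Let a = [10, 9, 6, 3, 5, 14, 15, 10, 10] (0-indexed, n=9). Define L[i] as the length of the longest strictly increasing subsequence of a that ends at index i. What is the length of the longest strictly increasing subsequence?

   i    0    1    2    3    4    5    6    7    8
a[i]   10    9    6    3    5   14   15   10   10
L[i]    1    1    1    1    2    3    4    3    3

4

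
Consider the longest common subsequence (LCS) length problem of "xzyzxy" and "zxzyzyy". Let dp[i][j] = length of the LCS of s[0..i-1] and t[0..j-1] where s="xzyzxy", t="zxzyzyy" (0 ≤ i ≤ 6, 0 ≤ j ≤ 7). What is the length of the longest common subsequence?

   ''  z  x  z  y  z  y  y
''  0  0  0  0  0  0  0  0
 x  0  0  1  1  1  1  1  1
 z  0  1  1  2  2  2  2  2
 y  0  1  1  2  3  3  3  3
 z  0  1  1  2  3  4  4  4
 x  0  1  2  2  3  4  4  4
 y  0  1  2  2  3  4  5  5

5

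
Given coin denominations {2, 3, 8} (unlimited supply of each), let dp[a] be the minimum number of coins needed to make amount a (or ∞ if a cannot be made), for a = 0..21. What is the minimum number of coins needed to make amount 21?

4

 a  0  1  2  3  4  5  6  7  8  9 10 11 12 13 14 15 16 17 18 19 20 21
dp  0  -  1  1  2  2  2  3  1  3  2  2  3  3  3  4  2  4  3  3  4  4
(- denotes ∞ / unreachable)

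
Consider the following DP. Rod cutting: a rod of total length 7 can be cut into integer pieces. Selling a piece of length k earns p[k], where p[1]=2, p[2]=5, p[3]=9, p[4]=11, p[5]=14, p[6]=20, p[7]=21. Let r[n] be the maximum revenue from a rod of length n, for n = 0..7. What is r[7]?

   n    0    1    2    3    4    5    6    7
r[n]    0    2    5    9   11   14   20   22

22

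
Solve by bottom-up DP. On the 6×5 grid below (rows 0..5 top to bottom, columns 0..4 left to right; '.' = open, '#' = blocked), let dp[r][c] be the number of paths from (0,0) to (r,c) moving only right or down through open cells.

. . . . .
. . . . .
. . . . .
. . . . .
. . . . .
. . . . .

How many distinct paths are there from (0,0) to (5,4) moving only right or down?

r\c   0   1   2   3   4
  0   1   1   1   1   1
  1   1   2   3   4   5
  2   1   3   6  10  15
  3   1   4  10  20  35
  4   1   5  15  35  70
  5   1   6  21  56 126

126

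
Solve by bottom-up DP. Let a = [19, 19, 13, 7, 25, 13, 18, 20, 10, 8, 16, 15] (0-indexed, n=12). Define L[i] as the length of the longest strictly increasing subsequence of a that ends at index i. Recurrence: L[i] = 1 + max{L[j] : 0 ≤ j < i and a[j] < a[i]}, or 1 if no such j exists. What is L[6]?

3

   i    0    1    2    3    4    5    6    7    8    9   10   11
a[i]   19   19   13    7   25   13   18   20   10    8   16   15
L[i]    1    1    1    1    2    2    3    4    2    2    3    3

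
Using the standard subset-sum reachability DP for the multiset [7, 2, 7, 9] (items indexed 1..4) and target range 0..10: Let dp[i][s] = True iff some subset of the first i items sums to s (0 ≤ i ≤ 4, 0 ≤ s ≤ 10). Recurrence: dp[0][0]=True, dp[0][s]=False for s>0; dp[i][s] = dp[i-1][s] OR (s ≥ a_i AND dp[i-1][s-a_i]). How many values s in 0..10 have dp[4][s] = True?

4

i\s   0   1   2   3   4   5   6   7   8   9  10
  0   T   F   F   F   F   F   F   F   F   F   F
  1   T   F   F   F   F   F   F   T   F   F   F
  2   T   F   T   F   F   F   F   T   F   T   F
  3   T   F   T   F   F   F   F   T   F   T   F
  4   T   F   T   F   F   F   F   T   F   T   F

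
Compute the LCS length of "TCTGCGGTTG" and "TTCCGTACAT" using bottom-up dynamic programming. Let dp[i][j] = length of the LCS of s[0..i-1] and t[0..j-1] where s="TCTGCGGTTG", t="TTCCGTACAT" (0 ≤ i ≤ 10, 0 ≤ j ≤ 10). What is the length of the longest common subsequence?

   ''  T  T  C  C  G  T  A  C  A  T
''  0  0  0  0  0  0  0  0  0  0  0
 T  0  1  1  1  1  1  1  1  1  1  1
 C  0  1  1  2  2  2  2  2  2  2  2
 T  0  1  2  2  2  2  3  3  3  3  3
 G  0  1  2  2  2  3  3  3  3  3  3
 C  0  1  2  3  3  3  3  3  4  4  4
 G  0  1  2  3  3  4  4  4  4  4  4
 G  0  1  2  3  3  4  4  4  4  4  4
 T  0  1  2  3  3  4  5  5  5  5  5
 T  0  1  2  3  3  4  5  5  5  5  6
 G  0  1  2  3  3  4  5  5  5  5  6

6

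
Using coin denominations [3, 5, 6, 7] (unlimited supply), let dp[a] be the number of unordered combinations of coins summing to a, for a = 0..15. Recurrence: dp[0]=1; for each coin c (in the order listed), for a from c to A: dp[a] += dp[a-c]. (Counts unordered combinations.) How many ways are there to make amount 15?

5

after  coin     0     1     2     3     4     5     6     7     8     9    10    11    12    13    14    15
          3     1     0     0     1     0     0     1     0     0     1     0     0     1     0     0     1
          5     1     0     0     1     0     1     1     0     1     1     1     1     1     1     1     2
          6     1     0     0     1     0     1     2     0     1     2     1     2     3     1     2     4
          7     1     0     0     1     0     1     2     1     1     2     2     2     4     3     3     5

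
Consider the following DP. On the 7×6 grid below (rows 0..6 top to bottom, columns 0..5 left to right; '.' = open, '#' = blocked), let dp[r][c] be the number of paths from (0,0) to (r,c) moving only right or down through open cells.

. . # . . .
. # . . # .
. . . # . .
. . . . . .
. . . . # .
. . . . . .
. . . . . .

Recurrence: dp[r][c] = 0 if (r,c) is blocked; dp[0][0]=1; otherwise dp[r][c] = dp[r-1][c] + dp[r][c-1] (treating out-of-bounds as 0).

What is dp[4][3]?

9

r\c   0   1   2   3   4   5
  0   1   1   0   0   0   0
  1   1   0   0   0   0   0
  2   1   1   1   0   0   0
  3   1   2   3   3   3   3
  4   1   3   6   9   0   3
  5   1   4  10  19  19  22
  6   1   5  15  34  53  75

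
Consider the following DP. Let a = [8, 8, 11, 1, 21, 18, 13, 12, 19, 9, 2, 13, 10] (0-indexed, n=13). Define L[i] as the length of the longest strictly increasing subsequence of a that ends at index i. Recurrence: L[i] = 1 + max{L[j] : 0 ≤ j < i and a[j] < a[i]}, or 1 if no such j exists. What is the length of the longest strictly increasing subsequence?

4

   i    0    1    2    3    4    5    6    7    8    9   10   11   12
a[i]    8    8   11    1   21   18   13   12   19    9    2   13   10
L[i]    1    1    2    1    3    3    3    3    4    2    2    4    3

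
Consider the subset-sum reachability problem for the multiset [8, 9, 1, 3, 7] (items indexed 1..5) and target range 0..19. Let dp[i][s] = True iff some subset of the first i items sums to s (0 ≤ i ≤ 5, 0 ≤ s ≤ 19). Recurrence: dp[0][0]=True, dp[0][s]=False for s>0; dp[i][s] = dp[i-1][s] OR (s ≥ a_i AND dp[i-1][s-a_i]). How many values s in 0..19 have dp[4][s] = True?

12

i\s   0   1   2   3   4   5   6   7   8   9  10  11  12  13  14  15  16  17  18  19
  0   T   F   F   F   F   F   F   F   F   F   F   F   F   F   F   F   F   F   F   F
  1   T   F   F   F   F   F   F   F   T   F   F   F   F   F   F   F   F   F   F   F
  2   T   F   F   F   F   F   F   F   T   T   F   F   F   F   F   F   F   T   F   F
  3   T   T   F   F   F   F   F   F   T   T   T   F   F   F   F   F   F   T   T   F
  4   T   T   F   T   T   F   F   F   T   T   T   T   T   T   F   F   F   T   T   F
  5   T   T   F   T   T   F   F   T   T   T   T   T   T   T   F   T   T   T   T   T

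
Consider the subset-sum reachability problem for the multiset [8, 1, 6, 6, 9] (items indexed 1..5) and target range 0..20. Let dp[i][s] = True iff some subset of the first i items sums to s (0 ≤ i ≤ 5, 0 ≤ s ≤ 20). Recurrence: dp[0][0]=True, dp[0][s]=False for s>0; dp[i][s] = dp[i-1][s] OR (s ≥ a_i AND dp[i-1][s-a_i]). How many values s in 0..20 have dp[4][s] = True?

i\s   0   1   2   3   4   5   6   7   8   9  10  11  12  13  14  15  16  17  18  19  20
  0   T   F   F   F   F   F   F   F   F   F   F   F   F   F   F   F   F   F   F   F   F
  1   T   F   F   F   F   F   F   F   T   F   F   F   F   F   F   F   F   F   F   F   F
  2   T   T   F   F   F   F   F   F   T   T   F   F   F   F   F   F   F   F   F   F   F
  3   T   T   F   F   F   F   T   T   T   T   F   F   F   F   T   T   F   F   F   F   F
  4   T   T   F   F   F   F   T   T   T   T   F   F   T   T   T   T   F   F   F   F   T
  5   T   T   F   F   F   F   T   T   T   T   T   F   T   T   T   T   T   T   T   F   T

11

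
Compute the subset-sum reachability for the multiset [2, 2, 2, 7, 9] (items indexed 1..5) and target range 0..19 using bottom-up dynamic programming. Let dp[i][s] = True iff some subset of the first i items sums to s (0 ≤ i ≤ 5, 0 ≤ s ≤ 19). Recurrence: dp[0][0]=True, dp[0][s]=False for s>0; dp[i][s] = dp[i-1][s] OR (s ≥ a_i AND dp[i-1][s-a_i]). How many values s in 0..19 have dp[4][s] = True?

i\s   0   1   2   3   4   5   6   7   8   9  10  11  12  13  14  15  16  17  18  19
  0   T   F   F   F   F   F   F   F   F   F   F   F   F   F   F   F   F   F   F   F
  1   T   F   T   F   F   F   F   F   F   F   F   F   F   F   F   F   F   F   F   F
  2   T   F   T   F   T   F   F   F   F   F   F   F   F   F   F   F   F   F   F   F
  3   T   F   T   F   T   F   T   F   F   F   F   F   F   F   F   F   F   F   F   F
  4   T   F   T   F   T   F   T   T   F   T   F   T   F   T   F   F   F   F   F   F
  5   T   F   T   F   T   F   T   T   F   T   F   T   F   T   F   T   T   F   T   F

8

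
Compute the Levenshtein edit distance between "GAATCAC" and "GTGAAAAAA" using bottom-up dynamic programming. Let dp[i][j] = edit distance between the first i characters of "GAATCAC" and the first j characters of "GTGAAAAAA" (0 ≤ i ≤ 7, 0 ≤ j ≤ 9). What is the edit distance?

5

   ''  G  T  G  A  A  A  A  A  A
''  0  1  2  3  4  5  6  7  8  9
 G  1  0  1  2  3  4  5  6  7  8
 A  2  1  1  2  2  3  4  5  6  7
 A  3  2  2  2  2  2  3  4  5  6
 T  4  3  2  3  3  3  3  4  5  6
 C  5  4  3  3  4  4  4  4  5  6
 A  6  5  4  4  3  4  4  4  4  5
 C  7  6  5  5  4  4  5  5  5  5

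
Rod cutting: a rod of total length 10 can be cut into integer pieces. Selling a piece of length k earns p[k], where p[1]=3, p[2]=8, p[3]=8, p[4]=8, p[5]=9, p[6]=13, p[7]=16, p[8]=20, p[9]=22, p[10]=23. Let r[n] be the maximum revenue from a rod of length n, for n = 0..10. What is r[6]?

   n    0    1    2    3    4    5    6    7    8    9   10
r[n]    0    3    8   11   16   19   24   27   32   35   40

24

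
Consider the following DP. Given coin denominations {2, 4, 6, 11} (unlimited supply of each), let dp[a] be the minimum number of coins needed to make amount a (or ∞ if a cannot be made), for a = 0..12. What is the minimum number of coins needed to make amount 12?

 a  0  1  2  3  4  5  6  7  8  9 10 11 12
dp  0  -  1  -  1  -  1  -  2  -  2  1  2
(- denotes ∞ / unreachable)

2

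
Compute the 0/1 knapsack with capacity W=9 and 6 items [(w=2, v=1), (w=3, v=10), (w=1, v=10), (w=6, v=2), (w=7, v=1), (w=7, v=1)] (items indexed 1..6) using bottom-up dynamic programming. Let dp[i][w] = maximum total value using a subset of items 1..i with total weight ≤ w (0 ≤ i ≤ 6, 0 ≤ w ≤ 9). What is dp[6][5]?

20

i\w   0   1   2   3   4   5   6   7   8   9
  0   0   0   0   0   0   0   0   0   0   0
  1   0   0   1   1   1   1   1   1   1   1
  2   0   0   1  10  10  11  11  11  11  11
  3   0  10  10  11  20  20  21  21  21  21
  4   0  10  10  11  20  20  21  21  21  21
  5   0  10  10  11  20  20  21  21  21  21
  6   0  10  10  11  20  20  21  21  21  21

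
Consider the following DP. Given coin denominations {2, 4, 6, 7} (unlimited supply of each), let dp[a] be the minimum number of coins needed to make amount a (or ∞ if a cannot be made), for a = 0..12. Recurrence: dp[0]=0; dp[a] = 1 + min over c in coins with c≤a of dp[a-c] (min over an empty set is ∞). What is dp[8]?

 a  0  1  2  3  4  5  6  7  8  9 10 11 12
dp  0  -  1  -  1  -  1  1  2  2  2  2  2
(- denotes ∞ / unreachable)

2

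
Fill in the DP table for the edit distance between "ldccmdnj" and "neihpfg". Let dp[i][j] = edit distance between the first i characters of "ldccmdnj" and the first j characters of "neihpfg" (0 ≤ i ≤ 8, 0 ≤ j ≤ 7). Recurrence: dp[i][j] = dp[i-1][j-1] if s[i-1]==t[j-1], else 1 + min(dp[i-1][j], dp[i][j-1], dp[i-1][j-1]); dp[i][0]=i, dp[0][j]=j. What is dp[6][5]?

   ''  n  e  i  h  p  f  g
''  0  1  2  3  4  5  6  7
 l  1  1  2  3  4  5  6  7
 d  2  2  2  3  4  5  6  7
 c  3  3  3  3  4  5  6  7
 c  4  4  4  4  4  5  6  7
 m  5  5  5  5  5  5  6  7
 d  6  6  6  6  6  6  6  7
 n  7  6  7  7  7  7  7  7
 j  8  7  7  8  8  8  8  8

6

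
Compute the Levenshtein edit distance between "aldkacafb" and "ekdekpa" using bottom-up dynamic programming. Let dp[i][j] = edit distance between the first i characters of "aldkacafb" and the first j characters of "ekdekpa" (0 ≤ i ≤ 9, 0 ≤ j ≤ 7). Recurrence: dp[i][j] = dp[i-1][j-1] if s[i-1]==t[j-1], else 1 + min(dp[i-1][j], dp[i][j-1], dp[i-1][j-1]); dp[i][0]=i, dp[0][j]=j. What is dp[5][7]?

   ''  e  k  d  e  k  p  a
''  0  1  2  3  4  5  6  7
 a  1  1  2  3  4  5  6  6
 l  2  2  2  3  4  5  6  7
 d  3  3  3  2  3  4  5  6
 k  4  4  3  3  3  3  4  5
 a  5  5  4  4  4  4  4  4
 c  6  6  5  5  5  5  5  5
 a  7  7  6  6  6  6  6  5
 f  8  8  7  7  7  7  7  6
 b  9  9  8  8  8  8  8  7

4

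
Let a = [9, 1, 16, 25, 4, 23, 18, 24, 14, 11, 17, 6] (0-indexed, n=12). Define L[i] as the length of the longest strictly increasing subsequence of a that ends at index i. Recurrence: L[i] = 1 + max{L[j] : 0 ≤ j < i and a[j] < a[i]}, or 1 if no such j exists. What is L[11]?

3

   i    0    1    2    3    4    5    6    7    8    9   10   11
a[i]    9    1   16   25    4   23   18   24   14   11   17    6
L[i]    1    1    2    3    2    3    3    4    3    3    4    3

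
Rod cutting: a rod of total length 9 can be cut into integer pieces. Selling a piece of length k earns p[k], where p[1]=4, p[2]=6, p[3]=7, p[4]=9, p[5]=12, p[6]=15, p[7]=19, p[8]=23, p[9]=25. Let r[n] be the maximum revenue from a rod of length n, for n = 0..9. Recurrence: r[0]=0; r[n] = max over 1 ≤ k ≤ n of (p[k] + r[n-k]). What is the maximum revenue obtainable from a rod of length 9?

36

   n    0    1    2    3    4    5    6    7    8    9
r[n]    0    4    8   12   16   20   24   28   32   36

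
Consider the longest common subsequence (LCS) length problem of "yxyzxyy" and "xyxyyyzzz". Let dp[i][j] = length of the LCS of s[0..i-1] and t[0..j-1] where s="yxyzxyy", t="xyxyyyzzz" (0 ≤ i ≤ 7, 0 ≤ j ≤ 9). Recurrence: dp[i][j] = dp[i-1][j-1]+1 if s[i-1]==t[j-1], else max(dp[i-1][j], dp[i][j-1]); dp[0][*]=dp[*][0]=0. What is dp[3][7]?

   ''  x  y  x  y  y  y  z  z  z
''  0  0  0  0  0  0  0  0  0  0
 y  0  0  1  1  1  1  1  1  1  1
 x  0  1  1  2  2  2  2  2  2  2
 y  0  1  2  2  3  3  3  3  3  3
 z  0  1  2  2  3  3  3  4  4  4
 x  0  1  2  3  3  3  3  4  4  4
 y  0  1  2  3  4  4  4  4  4  4
 y  0  1  2  3  4  5  5  5  5  5

3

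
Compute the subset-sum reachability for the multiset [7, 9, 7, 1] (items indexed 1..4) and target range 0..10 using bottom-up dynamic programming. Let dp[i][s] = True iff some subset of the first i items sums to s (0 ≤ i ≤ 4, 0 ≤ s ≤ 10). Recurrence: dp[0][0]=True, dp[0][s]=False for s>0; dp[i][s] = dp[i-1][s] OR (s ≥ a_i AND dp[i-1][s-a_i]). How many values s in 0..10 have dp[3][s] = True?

i\s   0   1   2   3   4   5   6   7   8   9  10
  0   T   F   F   F   F   F   F   F   F   F   F
  1   T   F   F   F   F   F   F   T   F   F   F
  2   T   F   F   F   F   F   F   T   F   T   F
  3   T   F   F   F   F   F   F   T   F   T   F
  4   T   T   F   F   F   F   F   T   T   T   T

3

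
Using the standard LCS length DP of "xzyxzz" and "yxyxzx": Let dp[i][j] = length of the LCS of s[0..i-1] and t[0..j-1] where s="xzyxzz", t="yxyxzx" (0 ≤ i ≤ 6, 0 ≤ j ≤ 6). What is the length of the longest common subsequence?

4

   ''  y  x  y  x  z  x
''  0  0  0  0  0  0  0
 x  0  0  1  1  1  1  1
 z  0  0  1  1  1  2  2
 y  0  1  1  2  2  2  2
 x  0  1  2  2  3  3  3
 z  0  1  2  2  3  4  4
 z  0  1  2  2  3  4  4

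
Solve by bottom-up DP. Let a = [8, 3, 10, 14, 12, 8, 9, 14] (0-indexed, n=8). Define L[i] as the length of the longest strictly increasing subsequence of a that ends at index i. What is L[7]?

   i    0    1    2    3    4    5    6    7
a[i]    8    3   10   14   12    8    9   14
L[i]    1    1    2    3    3    2    3    4

4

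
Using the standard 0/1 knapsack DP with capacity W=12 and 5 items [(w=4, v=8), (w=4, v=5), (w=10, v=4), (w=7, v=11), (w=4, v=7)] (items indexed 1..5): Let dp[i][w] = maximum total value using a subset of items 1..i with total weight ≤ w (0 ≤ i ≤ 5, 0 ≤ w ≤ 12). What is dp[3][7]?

i\w   0   1   2   3   4   5   6   7   8   9  10  11  12
  0   0   0   0   0   0   0   0   0   0   0   0   0   0
  1   0   0   0   0   8   8   8   8   8   8   8   8   8
  2   0   0   0   0   8   8   8   8  13  13  13  13  13
  3   0   0   0   0   8   8   8   8  13  13  13  13  13
  4   0   0   0   0   8   8   8  11  13  13  13  19  19
  5   0   0   0   0   8   8   8  11  15  15  15  19  20

8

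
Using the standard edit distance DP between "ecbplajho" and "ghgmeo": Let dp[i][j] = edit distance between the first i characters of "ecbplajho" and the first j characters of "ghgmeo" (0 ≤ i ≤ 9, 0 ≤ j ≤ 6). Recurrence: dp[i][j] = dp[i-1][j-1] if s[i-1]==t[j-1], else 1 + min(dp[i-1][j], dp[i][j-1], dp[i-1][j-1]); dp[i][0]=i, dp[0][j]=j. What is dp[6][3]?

   ''  g  h  g  m  e  o
''  0  1  2  3  4  5  6
 e  1  1  2  3  4  4  5
 c  2  2  2  3  4  5  5
 b  3  3  3  3  4  5  6
 p  4  4  4  4  4  5  6
 l  5  5  5  5  5  5  6
 a  6  6  6  6  6  6  6
 j  7  7  7  7  7  7  7
 h  8  8  7  8  8  8  8
 o  9  9  8  8  9  9  8

6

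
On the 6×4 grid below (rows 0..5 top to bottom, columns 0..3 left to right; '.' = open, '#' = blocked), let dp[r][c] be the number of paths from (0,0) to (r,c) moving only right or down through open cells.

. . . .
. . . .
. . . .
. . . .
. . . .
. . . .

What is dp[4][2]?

r\c   0   1   2   3
  0   1   1   1   1
  1   1   2   3   4
  2   1   3   6  10
  3   1   4  10  20
  4   1   5  15  35
  5   1   6  21  56

15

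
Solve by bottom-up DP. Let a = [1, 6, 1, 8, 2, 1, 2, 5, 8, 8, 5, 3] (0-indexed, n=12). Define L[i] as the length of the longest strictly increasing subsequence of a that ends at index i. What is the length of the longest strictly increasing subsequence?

   i    0    1    2    3    4    5    6    7    8    9   10   11
a[i]    1    6    1    8    2    1    2    5    8    8    5    3
L[i]    1    2    1    3    2    1    2    3    4    4    3    3

4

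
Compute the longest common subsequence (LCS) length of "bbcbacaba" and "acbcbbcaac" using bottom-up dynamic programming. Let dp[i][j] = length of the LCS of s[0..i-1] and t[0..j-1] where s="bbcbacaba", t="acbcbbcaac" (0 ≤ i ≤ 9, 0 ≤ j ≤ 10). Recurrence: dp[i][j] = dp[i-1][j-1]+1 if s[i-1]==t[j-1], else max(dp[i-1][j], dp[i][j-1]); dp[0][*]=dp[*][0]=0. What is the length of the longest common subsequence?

   ''  a  c  b  c  b  b  c  a  a  c
''  0  0  0  0  0  0  0  0  0  0  0
 b  0  0  0  1  1  1  1  1  1  1  1
 b  0  0  0  1  1  2  2  2  2  2  2
 c  0  0  1  1  2  2  2  3  3  3  3
 b  0  0  1  2  2  3  3  3  3  3  3
 a  0  1  1  2  2  3  3  3  4  4  4
 c  0  1  2  2  3  3  3  4  4  4  5
 a  0  1  2  2  3  3  3  4  5  5  5
 b  0  1  2  3  3  4  4  4  5  5  5
 a  0  1  2  3  3  4  4  4  5  6  6

6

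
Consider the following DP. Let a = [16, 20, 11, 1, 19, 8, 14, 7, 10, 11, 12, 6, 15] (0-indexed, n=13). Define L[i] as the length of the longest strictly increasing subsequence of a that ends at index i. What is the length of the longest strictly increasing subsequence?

   i    0    1    2    3    4    5    6    7    8    9   10   11   12
a[i]   16   20   11    1   19    8   14    7   10   11   12    6   15
L[i]    1    2    1    1    2    2    3    2    3    4    5    2    6

6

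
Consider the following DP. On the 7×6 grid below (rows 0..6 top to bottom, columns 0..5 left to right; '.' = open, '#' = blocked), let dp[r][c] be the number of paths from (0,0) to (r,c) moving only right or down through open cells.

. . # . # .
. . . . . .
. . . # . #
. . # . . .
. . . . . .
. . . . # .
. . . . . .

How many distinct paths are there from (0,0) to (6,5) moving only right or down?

43

r\c   0   1   2   3   4   5
  0   1   1   0   0   0   0
  1   1   2   2   2   2   2
  2   1   3   5   0   2   0
  3   1   4   0   0   2   2
  4   1   5   5   5   7   9
  5   1   6  11  16   0   9
  6   1   7  18  34  34  43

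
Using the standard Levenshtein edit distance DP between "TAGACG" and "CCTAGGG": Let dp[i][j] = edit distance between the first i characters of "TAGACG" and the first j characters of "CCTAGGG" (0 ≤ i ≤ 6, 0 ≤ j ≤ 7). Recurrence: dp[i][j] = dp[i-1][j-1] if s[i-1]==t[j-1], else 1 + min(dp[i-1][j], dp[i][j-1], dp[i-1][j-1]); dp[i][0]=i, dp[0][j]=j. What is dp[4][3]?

4

   ''  C  C  T  A  G  G  G
''  0  1  2  3  4  5  6  7
 T  1  1  2  2  3  4  5  6
 A  2  2  2  3  2  3  4  5
 G  3  3  3  3  3  2  3  4
 A  4  4  4  4  3  3  3  4
 C  5  4  4  5  4  4  4  4
 G  6  5  5  5  5  4  4  4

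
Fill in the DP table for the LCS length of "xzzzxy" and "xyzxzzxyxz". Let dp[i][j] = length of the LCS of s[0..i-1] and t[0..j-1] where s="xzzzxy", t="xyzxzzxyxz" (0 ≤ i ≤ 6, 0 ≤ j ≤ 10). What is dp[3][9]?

3

   ''  x  y  z  x  z  z  x  y  x  z
''  0  0  0  0  0  0  0  0  0  0  0
 x  0  1  1  1  1  1  1  1  1  1  1
 z  0  1  1  2  2  2  2  2  2  2  2
 z  0  1  1  2  2  3  3  3  3  3  3
 z  0  1  1  2  2  3  4  4  4  4  4
 x  0  1  1  2  3  3  4  5  5  5  5
 y  0  1  2  2  3  3  4  5  6  6  6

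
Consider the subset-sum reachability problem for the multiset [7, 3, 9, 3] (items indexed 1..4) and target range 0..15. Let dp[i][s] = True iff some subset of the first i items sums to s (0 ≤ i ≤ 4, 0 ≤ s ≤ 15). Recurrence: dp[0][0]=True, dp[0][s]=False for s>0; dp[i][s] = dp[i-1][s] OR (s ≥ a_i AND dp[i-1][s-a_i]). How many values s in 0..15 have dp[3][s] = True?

6

i\s   0   1   2   3   4   5   6   7   8   9  10  11  12  13  14  15
  0   T   F   F   F   F   F   F   F   F   F   F   F   F   F   F   F
  1   T   F   F   F   F   F   F   T   F   F   F   F   F   F   F   F
  2   T   F   F   T   F   F   F   T   F   F   T   F   F   F   F   F
  3   T   F   F   T   F   F   F   T   F   T   T   F   T   F   F   F
  4   T   F   F   T   F   F   T   T   F   T   T   F   T   T   F   T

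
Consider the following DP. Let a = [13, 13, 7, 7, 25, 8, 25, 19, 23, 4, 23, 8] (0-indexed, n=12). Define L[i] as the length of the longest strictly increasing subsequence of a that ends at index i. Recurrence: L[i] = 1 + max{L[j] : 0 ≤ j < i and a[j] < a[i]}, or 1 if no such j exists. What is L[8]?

4

   i    0    1    2    3    4    5    6    7    8    9   10   11
a[i]   13   13    7    7   25    8   25   19   23    4   23    8
L[i]    1    1    1    1    2    2    3    3    4    1    4    2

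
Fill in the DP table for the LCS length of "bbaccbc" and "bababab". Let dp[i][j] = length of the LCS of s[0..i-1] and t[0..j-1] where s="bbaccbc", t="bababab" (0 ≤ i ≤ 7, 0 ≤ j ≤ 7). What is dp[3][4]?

3

   ''  b  a  b  a  b  a  b
''  0  0  0  0  0  0  0  0
 b  0  1  1  1  1  1  1  1
 b  0  1  1  2  2  2  2  2
 a  0  1  2  2  3  3  3  3
 c  0  1  2  2  3  3  3  3
 c  0  1  2  2  3  3  3  3
 b  0  1  2  3  3  4  4  4
 c  0  1  2  3  3  4  4  4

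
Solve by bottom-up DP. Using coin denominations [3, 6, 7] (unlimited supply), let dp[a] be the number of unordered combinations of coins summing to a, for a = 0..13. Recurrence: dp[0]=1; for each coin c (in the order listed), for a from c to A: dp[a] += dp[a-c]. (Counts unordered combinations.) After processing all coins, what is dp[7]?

1

after  coin     0     1     2     3     4     5     6     7     8     9    10    11    12    13
          3     1     0     0     1     0     0     1     0     0     1     0     0     1     0
          6     1     0     0     1     0     0     2     0     0     2     0     0     3     0
          7     1     0     0     1     0     0     2     1     0     2     1     0     3     2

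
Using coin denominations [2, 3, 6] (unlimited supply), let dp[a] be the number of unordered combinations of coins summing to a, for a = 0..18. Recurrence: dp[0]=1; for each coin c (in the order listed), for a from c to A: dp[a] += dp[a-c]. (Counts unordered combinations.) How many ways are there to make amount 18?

10

after  coin     0     1     2     3     4     5     6     7     8     9    10    11    12    13    14    15    16    17    18
          2     1     0     1     0     1     0     1     0     1     0     1     0     1     0     1     0     1     0     1
          3     1     0     1     1     1     1     2     1     2     2     2     2     3     2     3     3     3     3     4
          6     1     0     1     1     1     1     3     1     3     3     3     3     6     3     6     6     6     6    10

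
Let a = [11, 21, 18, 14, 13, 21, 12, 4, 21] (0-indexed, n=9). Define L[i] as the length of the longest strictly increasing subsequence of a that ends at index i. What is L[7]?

   i    0    1    2    3    4    5    6    7    8
a[i]   11   21   18   14   13   21   12    4   21
L[i]    1    2    2    2    2    3    2    1    3

1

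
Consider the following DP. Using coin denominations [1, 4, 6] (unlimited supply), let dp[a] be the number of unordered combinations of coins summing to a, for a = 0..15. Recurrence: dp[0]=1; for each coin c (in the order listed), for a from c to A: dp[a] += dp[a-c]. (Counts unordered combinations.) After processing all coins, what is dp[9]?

4

after  coin     0     1     2     3     4     5     6     7     8     9    10    11    12    13    14    15
          1     1     1     1     1     1     1     1     1     1     1     1     1     1     1     1     1
          4     1     1     1     1     2     2     2     2     3     3     3     3     4     4     4     4
          6     1     1     1     1     2     2     3     3     4     4     5     5     7     7     8     8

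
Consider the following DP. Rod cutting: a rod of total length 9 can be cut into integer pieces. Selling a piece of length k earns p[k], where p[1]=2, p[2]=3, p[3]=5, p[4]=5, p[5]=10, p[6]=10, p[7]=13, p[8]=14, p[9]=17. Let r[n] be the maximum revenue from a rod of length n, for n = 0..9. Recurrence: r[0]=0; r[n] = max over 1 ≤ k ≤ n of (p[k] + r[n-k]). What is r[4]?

8

   n    0    1    2    3    4    5    6    7    8    9
r[n]    0    2    4    6    8   10   12   14   16   18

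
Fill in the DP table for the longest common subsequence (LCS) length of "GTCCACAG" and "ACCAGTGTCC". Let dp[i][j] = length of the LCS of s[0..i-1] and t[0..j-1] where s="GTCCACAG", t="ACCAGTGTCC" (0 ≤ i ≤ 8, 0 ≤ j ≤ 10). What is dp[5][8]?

   ''  A  C  C  A  G  T  G  T  C  C
''  0  0  0  0  0  0  0  0  0  0  0
 G  0  0  0  0  0  1  1  1  1  1  1
 T  0  0  0  0  0  1  2  2  2  2  2
 C  0  0  1  1  1  1  2  2  2  3  3
 C  0  0  1  2  2  2  2  2  2  3  4
 A  0  1  1  2  3  3  3  3  3  3  4
 C  0  1  2  2  3  3  3  3  3  4  4
 A  0  1  2  2  3  3  3  3  3  4  4
 G  0  1  2  2  3  4  4  4  4  4  4

3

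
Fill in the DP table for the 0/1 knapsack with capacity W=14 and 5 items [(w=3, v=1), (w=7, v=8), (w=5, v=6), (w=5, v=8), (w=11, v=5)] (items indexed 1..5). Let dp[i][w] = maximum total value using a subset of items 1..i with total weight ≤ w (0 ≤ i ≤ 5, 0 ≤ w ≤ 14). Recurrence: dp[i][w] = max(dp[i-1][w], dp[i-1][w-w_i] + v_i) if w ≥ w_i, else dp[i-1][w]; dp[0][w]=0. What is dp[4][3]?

i\w   0   1   2   3   4   5   6   7   8   9  10  11  12  13  14
  0   0   0   0   0   0   0   0   0   0   0   0   0   0   0   0
  1   0   0   0   1   1   1   1   1   1   1   1   1   1   1   1
  2   0   0   0   1   1   1   1   8   8   8   9   9   9   9   9
  3   0   0   0   1   1   6   6   8   8   8   9   9  14  14  14
  4   0   0   0   1   1   8   8   8   9   9  14  14  16  16  16
  5   0   0   0   1   1   8   8   8   9   9  14  14  16  16  16

1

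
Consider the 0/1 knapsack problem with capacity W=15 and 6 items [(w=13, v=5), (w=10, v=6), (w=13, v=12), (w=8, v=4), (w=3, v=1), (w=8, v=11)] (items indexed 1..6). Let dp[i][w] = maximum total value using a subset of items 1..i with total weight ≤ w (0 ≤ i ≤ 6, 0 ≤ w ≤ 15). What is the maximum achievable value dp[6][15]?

i\w   0   1   2   3   4   5   6   7   8   9  10  11  12  13  14  15
  0   0   0   0   0   0   0   0   0   0   0   0   0   0   0   0   0
  1   0   0   0   0   0   0   0   0   0   0   0   0   0   5   5   5
  2   0   0   0   0   0   0   0   0   0   0   6   6   6   6   6   6
  3   0   0   0   0   0   0   0   0   0   0   6   6   6  12  12  12
  4   0   0   0   0   0   0   0   0   4   4   6   6   6  12  12  12
  5   0   0   0   1   1   1   1   1   4   4   6   6   6  12  12  12
  6   0   0   0   1   1   1   1   1  11  11  11  12  12  12  12  12

12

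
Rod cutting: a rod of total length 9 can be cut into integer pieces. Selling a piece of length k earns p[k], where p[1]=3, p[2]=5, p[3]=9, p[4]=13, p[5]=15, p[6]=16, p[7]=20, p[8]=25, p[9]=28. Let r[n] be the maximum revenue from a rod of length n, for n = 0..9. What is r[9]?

29

   n    0    1    2    3    4    5    6    7    8    9
r[n]    0    3    6    9   13   16   19   22   26   29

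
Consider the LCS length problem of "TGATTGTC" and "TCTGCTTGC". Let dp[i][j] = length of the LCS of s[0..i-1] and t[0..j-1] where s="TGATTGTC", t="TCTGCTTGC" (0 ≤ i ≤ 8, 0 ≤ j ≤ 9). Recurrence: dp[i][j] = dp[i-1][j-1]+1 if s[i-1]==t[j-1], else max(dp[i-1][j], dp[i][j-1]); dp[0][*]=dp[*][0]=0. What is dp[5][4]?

   ''  T  C  T  G  C  T  T  G  C
''  0  0  0  0  0  0  0  0  0  0
 T  0  1  1  1  1  1  1  1  1  1
 G  0  1  1  1  2  2  2  2  2  2
 A  0  1  1  1  2  2  2  2  2  2
 T  0  1  1  2  2  2  3  3  3  3
 T  0  1  1  2  2  2  3  4  4  4
 G  0  1  1  2  3  3  3  4  5  5
 T  0  1  1  2  3  3  4  4  5  5
 C  0  1  2  2  3  4  4  4  5  6

2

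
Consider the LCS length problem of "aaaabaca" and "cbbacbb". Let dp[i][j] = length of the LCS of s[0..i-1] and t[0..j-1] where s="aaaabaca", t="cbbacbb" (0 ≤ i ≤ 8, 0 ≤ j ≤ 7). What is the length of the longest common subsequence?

   ''  c  b  b  a  c  b  b
''  0  0  0  0  0  0  0  0
 a  0  0  0  0  1  1  1  1
 a  0  0  0  0  1  1  1  1
 a  0  0  0  0  1  1  1  1
 a  0  0  0  0  1  1  1  1
 b  0  0  1  1  1  1  2  2
 a  0  0  1  1  2  2  2  2
 c  0  1  1  1  2  3  3  3
 a  0  1  1  1  2  3  3  3

3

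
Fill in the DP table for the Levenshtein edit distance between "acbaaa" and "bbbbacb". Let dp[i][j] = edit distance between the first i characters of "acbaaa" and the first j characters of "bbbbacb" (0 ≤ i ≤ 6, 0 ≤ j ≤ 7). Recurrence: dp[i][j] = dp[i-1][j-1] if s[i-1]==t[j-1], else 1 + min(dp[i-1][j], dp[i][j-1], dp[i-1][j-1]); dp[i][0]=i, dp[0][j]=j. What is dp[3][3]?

2

   ''  b  b  b  b  a  c  b
''  0  1  2  3  4  5  6  7
 a  1  1  2  3  4  4  5  6
 c  2  2  2  3  4  5  4  5
 b  3  2  2  2  3  4  5  4
 a  4  3  3  3  3  3  4  5
 a  5  4  4  4  4  3  4  5
 a  6  5  5  5  5  4  4  5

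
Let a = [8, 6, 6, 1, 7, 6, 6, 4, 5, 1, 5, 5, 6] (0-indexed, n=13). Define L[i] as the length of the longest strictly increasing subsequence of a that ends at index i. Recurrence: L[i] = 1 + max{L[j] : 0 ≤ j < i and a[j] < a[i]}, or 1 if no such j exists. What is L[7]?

   i    0    1    2    3    4    5    6    7    8    9   10   11   12
a[i]    8    6    6    1    7    6    6    4    5    1    5    5    6
L[i]    1    1    1    1    2    2    2    2    3    1    3    3    4

2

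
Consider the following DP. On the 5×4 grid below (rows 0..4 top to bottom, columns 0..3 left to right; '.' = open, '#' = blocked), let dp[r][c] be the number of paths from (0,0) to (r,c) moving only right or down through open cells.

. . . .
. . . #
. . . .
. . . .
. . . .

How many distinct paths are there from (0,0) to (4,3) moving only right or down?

31

r\c   0   1   2   3
  0   1   1   1   1
  1   1   2   3   0
  2   1   3   6   6
  3   1   4  10  16
  4   1   5  15  31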